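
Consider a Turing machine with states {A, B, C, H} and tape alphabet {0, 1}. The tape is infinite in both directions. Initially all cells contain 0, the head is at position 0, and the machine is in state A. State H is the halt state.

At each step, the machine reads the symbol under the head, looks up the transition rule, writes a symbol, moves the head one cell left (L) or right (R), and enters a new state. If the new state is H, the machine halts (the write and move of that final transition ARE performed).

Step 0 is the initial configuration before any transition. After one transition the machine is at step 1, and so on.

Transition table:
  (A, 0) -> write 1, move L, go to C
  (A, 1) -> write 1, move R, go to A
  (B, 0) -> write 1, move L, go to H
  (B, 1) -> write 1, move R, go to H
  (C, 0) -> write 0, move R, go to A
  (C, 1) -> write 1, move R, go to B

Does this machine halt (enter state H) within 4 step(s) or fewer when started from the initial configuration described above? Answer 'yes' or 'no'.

Answer: no

Derivation:
Step 1: in state A at pos 0, read 0 -> (A,0)->write 1,move L,goto C. Now: state=C, head=-1, tape[-2..1]=0010 (head:  ^)
Step 2: in state C at pos -1, read 0 -> (C,0)->write 0,move R,goto A. Now: state=A, head=0, tape[-2..1]=0010 (head:   ^)
Step 3: in state A at pos 0, read 1 -> (A,1)->write 1,move R,goto A. Now: state=A, head=1, tape[-2..2]=00100 (head:    ^)
Step 4: in state A at pos 1, read 0 -> (A,0)->write 1,move L,goto C. Now: state=C, head=0, tape[-2..2]=00110 (head:   ^)
After 4 step(s): state = C (not H) -> not halted within 4 -> no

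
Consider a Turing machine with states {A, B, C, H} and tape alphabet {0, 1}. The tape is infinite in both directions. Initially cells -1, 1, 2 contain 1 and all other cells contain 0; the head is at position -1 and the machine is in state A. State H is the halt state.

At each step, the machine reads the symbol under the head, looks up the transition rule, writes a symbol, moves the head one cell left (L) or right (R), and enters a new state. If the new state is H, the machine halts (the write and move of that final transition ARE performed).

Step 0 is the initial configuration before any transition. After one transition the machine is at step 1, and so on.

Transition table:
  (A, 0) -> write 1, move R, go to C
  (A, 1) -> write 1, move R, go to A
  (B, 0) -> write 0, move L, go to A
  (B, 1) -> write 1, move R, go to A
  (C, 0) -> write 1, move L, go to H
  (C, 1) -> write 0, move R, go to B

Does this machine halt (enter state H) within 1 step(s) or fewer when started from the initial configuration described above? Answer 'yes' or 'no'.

Answer: no

Derivation:
Step 1: in state A at pos -1, read 1 -> (A,1)->write 1,move R,goto A. Now: state=A, head=0, tape[-2..3]=010110 (head:   ^)
After 1 step(s): state = A (not H) -> not halted within 1 -> no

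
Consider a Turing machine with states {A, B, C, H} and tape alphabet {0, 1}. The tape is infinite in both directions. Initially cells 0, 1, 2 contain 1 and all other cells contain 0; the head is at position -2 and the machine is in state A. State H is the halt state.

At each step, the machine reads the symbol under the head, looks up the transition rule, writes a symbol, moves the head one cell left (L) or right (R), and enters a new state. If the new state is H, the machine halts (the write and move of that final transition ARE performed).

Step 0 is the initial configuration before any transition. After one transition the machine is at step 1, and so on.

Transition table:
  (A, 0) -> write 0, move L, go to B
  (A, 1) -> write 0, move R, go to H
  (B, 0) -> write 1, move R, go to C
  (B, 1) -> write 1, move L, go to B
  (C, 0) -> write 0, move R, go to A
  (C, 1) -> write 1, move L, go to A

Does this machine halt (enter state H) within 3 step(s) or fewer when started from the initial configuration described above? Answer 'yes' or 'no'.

Step 1: in state A at pos -2, read 0 -> (A,0)->write 0,move L,goto B. Now: state=B, head=-3, tape[-4..3]=00001110 (head:  ^)
Step 2: in state B at pos -3, read 0 -> (B,0)->write 1,move R,goto C. Now: state=C, head=-2, tape[-4..3]=01001110 (head:   ^)
Step 3: in state C at pos -2, read 0 -> (C,0)->write 0,move R,goto A. Now: state=A, head=-1, tape[-4..3]=01001110 (head:    ^)
After 3 step(s): state = A (not H) -> not halted within 3 -> no

Answer: no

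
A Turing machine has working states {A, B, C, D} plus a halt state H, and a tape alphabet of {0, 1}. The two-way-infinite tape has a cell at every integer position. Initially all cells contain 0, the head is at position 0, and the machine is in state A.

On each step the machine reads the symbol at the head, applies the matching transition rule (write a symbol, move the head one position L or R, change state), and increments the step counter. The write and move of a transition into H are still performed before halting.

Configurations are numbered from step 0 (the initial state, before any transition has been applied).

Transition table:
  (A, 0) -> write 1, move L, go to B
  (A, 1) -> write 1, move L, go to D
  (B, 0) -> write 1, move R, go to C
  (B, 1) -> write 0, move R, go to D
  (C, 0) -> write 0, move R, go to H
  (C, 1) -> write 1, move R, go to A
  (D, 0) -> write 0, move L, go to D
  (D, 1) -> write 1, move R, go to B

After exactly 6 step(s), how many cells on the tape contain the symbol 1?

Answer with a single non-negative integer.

Step 1: in state A at pos 0, read 0 -> (A,0)->write 1,move L,goto B. Now: state=B, head=-1, tape[-2..1]=0010 (head:  ^)
Step 2: in state B at pos -1, read 0 -> (B,0)->write 1,move R,goto C. Now: state=C, head=0, tape[-2..1]=0110 (head:   ^)
Step 3: in state C at pos 0, read 1 -> (C,1)->write 1,move R,goto A. Now: state=A, head=1, tape[-2..2]=01100 (head:    ^)
Step 4: in state A at pos 1, read 0 -> (A,0)->write 1,move L,goto B. Now: state=B, head=0, tape[-2..2]=01110 (head:   ^)
Step 5: in state B at pos 0, read 1 -> (B,1)->write 0,move R,goto D. Now: state=D, head=1, tape[-2..2]=01010 (head:    ^)
Step 6: in state D at pos 1, read 1 -> (D,1)->write 1,move R,goto B. Now: state=B, head=2, tape[-2..3]=010100 (head:     ^)
Cells containing 1 after step 6: {-1, 1} -> 2 cell(s)

Answer: 2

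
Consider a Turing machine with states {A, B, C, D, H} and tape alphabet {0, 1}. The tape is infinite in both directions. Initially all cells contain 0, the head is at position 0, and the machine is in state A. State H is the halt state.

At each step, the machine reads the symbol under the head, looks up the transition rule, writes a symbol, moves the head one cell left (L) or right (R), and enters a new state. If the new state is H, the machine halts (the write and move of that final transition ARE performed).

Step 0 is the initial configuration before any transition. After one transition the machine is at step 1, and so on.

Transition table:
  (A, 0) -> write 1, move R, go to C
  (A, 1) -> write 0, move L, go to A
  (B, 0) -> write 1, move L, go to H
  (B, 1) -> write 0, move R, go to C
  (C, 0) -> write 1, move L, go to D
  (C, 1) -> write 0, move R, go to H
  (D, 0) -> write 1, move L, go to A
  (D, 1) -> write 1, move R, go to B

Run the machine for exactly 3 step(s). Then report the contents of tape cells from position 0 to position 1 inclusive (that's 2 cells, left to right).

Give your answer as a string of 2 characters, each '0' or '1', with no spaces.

Answer: 11

Derivation:
Step 1: in state A at pos 0, read 0 -> (A,0)->write 1,move R,goto C. Now: state=C, head=1, tape[-1..2]=0100 (head:   ^)
Step 2: in state C at pos 1, read 0 -> (C,0)->write 1,move L,goto D. Now: state=D, head=0, tape[-1..2]=0110 (head:  ^)
Step 3: in state D at pos 0, read 1 -> (D,1)->write 1,move R,goto B. Now: state=B, head=1, tape[-1..2]=0110 (head:   ^)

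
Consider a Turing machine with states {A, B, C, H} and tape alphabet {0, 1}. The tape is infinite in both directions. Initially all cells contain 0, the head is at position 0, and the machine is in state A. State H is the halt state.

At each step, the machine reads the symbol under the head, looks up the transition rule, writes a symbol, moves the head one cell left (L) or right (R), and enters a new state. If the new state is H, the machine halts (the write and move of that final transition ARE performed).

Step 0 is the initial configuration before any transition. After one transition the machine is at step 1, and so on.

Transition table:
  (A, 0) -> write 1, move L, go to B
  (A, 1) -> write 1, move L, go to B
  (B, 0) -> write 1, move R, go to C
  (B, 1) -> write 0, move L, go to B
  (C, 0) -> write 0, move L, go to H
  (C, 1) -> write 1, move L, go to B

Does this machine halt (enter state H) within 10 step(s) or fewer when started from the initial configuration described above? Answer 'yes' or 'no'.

Answer: yes

Derivation:
Step 1: in state A at pos 0, read 0 -> (A,0)->write 1,move L,goto B. Now: state=B, head=-1, tape[-2..1]=0010 (head:  ^)
Step 2: in state B at pos -1, read 0 -> (B,0)->write 1,move R,goto C. Now: state=C, head=0, tape[-2..1]=0110 (head:   ^)
Step 3: in state C at pos 0, read 1 -> (C,1)->write 1,move L,goto B. Now: state=B, head=-1, tape[-2..1]=0110 (head:  ^)
Step 4: in state B at pos -1, read 1 -> (B,1)->write 0,move L,goto B. Now: state=B, head=-2, tape[-3..1]=00010 (head:  ^)
Step 5: in state B at pos -2, read 0 -> (B,0)->write 1,move R,goto C. Now: state=C, head=-1, tape[-3..1]=01010 (head:   ^)
Step 6: in state C at pos -1, read 0 -> (C,0)->write 0,move L,goto H. Now: state=H, head=-2, tape[-3..1]=01010 (head:  ^)
State H reached at step 6; 6 <= 10 -> yes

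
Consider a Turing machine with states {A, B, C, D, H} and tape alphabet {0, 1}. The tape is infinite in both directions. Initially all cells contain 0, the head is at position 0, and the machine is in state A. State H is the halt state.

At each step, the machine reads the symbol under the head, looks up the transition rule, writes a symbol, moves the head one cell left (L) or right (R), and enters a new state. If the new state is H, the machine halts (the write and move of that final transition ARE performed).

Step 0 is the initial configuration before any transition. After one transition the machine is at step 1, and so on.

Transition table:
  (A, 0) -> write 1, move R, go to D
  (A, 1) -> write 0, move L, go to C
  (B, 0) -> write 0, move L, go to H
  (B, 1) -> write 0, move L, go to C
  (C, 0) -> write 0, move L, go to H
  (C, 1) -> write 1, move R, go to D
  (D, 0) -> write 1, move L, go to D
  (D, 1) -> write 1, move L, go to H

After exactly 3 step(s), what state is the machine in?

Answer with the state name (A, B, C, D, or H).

Step 1: in state A at pos 0, read 0 -> (A,0)->write 1,move R,goto D. Now: state=D, head=1, tape[-1..2]=0100 (head:   ^)
Step 2: in state D at pos 1, read 0 -> (D,0)->write 1,move L,goto D. Now: state=D, head=0, tape[-1..2]=0110 (head:  ^)
Step 3: in state D at pos 0, read 1 -> (D,1)->write 1,move L,goto H. Now: state=H, head=-1, tape[-2..2]=00110 (head:  ^)

Answer: H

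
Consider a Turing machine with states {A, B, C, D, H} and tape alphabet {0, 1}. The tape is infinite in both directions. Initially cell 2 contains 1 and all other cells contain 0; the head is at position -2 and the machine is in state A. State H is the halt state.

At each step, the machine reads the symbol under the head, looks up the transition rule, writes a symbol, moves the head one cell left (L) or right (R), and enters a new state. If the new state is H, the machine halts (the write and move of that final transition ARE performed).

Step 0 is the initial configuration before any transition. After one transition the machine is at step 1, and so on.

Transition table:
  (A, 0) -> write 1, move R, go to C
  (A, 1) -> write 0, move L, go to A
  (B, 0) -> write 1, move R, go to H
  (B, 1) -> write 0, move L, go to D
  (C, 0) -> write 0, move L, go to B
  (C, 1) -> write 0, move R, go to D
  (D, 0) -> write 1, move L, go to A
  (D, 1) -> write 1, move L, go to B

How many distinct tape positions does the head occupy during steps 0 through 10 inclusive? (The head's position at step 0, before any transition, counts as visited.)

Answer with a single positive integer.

Step 1: in state A at pos -2, read 0 -> (A,0)->write 1,move R,goto C. Now: state=C, head=-1, tape[-3..3]=0100010 (head:   ^)
Step 2: in state C at pos -1, read 0 -> (C,0)->write 0,move L,goto B. Now: state=B, head=-2, tape[-3..3]=0100010 (head:  ^)
Step 3: in state B at pos -2, read 1 -> (B,1)->write 0,move L,goto D. Now: state=D, head=-3, tape[-4..3]=00000010 (head:  ^)
Step 4: in state D at pos -3, read 0 -> (D,0)->write 1,move L,goto A. Now: state=A, head=-4, tape[-5..3]=001000010 (head:  ^)
Step 5: in state A at pos -4, read 0 -> (A,0)->write 1,move R,goto C. Now: state=C, head=-3, tape[-5..3]=011000010 (head:   ^)
Step 6: in state C at pos -3, read 1 -> (C,1)->write 0,move R,goto D. Now: state=D, head=-2, tape[-5..3]=010000010 (head:    ^)
Step 7: in state D at pos -2, read 0 -> (D,0)->write 1,move L,goto A. Now: state=A, head=-3, tape[-5..3]=010100010 (head:   ^)
Step 8: in state A at pos -3, read 0 -> (A,0)->write 1,move R,goto C. Now: state=C, head=-2, tape[-5..3]=011100010 (head:    ^)
Step 9: in state C at pos -2, read 1 -> (C,1)->write 0,move R,goto D. Now: state=D, head=-1, tape[-5..3]=011000010 (head:     ^)
Step 10: in state D at pos -1, read 0 -> (D,0)->write 1,move L,goto A. Now: state=A, head=-2, tape[-5..3]=011010010 (head:    ^)
Head positions at steps 0..10: starting at -2, distinct positions visited = {-4, -3, -2, -1} -> 4 position(s)

Answer: 4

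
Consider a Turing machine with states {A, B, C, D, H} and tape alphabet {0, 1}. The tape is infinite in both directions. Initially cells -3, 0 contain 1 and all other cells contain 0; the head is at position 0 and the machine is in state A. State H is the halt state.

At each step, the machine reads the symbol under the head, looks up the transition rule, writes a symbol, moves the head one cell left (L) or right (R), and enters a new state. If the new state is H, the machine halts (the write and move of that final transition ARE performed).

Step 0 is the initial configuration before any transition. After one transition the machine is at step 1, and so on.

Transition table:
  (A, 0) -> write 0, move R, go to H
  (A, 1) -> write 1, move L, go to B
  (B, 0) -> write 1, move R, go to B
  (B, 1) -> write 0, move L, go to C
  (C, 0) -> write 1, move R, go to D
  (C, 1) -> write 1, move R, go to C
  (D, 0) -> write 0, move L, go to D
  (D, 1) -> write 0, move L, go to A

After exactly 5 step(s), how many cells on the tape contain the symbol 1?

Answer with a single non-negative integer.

Answer: 3

Derivation:
Step 1: in state A at pos 0, read 1 -> (A,1)->write 1,move L,goto B. Now: state=B, head=-1, tape[-4..1]=010010 (head:    ^)
Step 2: in state B at pos -1, read 0 -> (B,0)->write 1,move R,goto B. Now: state=B, head=0, tape[-4..1]=010110 (head:     ^)
Step 3: in state B at pos 0, read 1 -> (B,1)->write 0,move L,goto C. Now: state=C, head=-1, tape[-4..1]=010100 (head:    ^)
Step 4: in state C at pos -1, read 1 -> (C,1)->write 1,move R,goto C. Now: state=C, head=0, tape[-4..1]=010100 (head:     ^)
Step 5: in state C at pos 0, read 0 -> (C,0)->write 1,move R,goto D. Now: state=D, head=1, tape[-4..2]=0101100 (head:      ^)
Cells containing 1 after step 5: {-3, -1, 0} -> 3 cell(s)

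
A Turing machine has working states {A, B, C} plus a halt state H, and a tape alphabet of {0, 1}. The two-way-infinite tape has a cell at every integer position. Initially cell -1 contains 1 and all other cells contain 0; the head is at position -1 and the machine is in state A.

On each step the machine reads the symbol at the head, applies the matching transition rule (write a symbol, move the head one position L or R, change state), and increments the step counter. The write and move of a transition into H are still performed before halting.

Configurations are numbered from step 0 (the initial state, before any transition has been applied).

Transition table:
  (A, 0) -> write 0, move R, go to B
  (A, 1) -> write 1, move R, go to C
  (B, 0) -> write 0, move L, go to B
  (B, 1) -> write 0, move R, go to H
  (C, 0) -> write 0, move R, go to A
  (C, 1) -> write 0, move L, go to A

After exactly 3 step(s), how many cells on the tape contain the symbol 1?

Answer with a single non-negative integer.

Answer: 1

Derivation:
Step 1: in state A at pos -1, read 1 -> (A,1)->write 1,move R,goto C. Now: state=C, head=0, tape[-2..1]=0100 (head:   ^)
Step 2: in state C at pos 0, read 0 -> (C,0)->write 0,move R,goto A. Now: state=A, head=1, tape[-2..2]=01000 (head:    ^)
Step 3: in state A at pos 1, read 0 -> (A,0)->write 0,move R,goto B. Now: state=B, head=2, tape[-2..3]=010000 (head:     ^)
Cells containing 1 after step 3: {-1} -> 1 cell(s)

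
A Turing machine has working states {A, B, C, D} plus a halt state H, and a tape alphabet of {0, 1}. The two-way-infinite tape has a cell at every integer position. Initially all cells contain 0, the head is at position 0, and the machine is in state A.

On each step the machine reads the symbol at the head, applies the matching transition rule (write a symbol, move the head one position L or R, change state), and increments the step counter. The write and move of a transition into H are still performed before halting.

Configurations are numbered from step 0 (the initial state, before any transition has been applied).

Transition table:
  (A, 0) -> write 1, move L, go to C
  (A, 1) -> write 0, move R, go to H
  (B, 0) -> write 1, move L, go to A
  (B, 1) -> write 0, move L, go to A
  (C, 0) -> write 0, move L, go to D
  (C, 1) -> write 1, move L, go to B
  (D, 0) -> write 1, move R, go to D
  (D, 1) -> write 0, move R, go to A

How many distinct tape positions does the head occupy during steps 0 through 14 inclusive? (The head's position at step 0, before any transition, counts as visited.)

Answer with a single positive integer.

Step 1: in state A at pos 0, read 0 -> (A,0)->write 1,move L,goto C. Now: state=C, head=-1, tape[-2..1]=0010 (head:  ^)
Step 2: in state C at pos -1, read 0 -> (C,0)->write 0,move L,goto D. Now: state=D, head=-2, tape[-3..1]=00010 (head:  ^)
Step 3: in state D at pos -2, read 0 -> (D,0)->write 1,move R,goto D. Now: state=D, head=-1, tape[-3..1]=01010 (head:   ^)
Step 4: in state D at pos -1, read 0 -> (D,0)->write 1,move R,goto D. Now: state=D, head=0, tape[-3..1]=01110 (head:    ^)
Step 5: in state D at pos 0, read 1 -> (D,1)->write 0,move R,goto A. Now: state=A, head=1, tape[-3..2]=011000 (head:     ^)
Step 6: in state A at pos 1, read 0 -> (A,0)->write 1,move L,goto C. Now: state=C, head=0, tape[-3..2]=011010 (head:    ^)
Step 7: in state C at pos 0, read 0 -> (C,0)->write 0,move L,goto D. Now: state=D, head=-1, tape[-3..2]=011010 (head:   ^)
Step 8: in state D at pos -1, read 1 -> (D,1)->write 0,move R,goto A. Now: state=A, head=0, tape[-3..2]=010010 (head:    ^)
Step 9: in state A at pos 0, read 0 -> (A,0)->write 1,move L,goto C. Now: state=C, head=-1, tape[-3..2]=010110 (head:   ^)
Step 10: in state C at pos -1, read 0 -> (C,0)->write 0,move L,goto D. Now: state=D, head=-2, tape[-3..2]=010110 (head:  ^)
Step 11: in state D at pos -2, read 1 -> (D,1)->write 0,move R,goto A. Now: state=A, head=-1, tape[-3..2]=000110 (head:   ^)
Step 12: in state A at pos -1, read 0 -> (A,0)->write 1,move L,goto C. Now: state=C, head=-2, tape[-3..2]=001110 (head:  ^)
Step 13: in state C at pos -2, read 0 -> (C,0)->write 0,move L,goto D. Now: state=D, head=-3, tape[-4..2]=0001110 (head:  ^)
Step 14: in state D at pos -3, read 0 -> (D,0)->write 1,move R,goto D. Now: state=D, head=-2, tape[-4..2]=0101110 (head:   ^)
Head positions at steps 0..14: starting at 0, distinct positions visited = {-3, -2, -1, 0, 1} -> 5 position(s)

Answer: 5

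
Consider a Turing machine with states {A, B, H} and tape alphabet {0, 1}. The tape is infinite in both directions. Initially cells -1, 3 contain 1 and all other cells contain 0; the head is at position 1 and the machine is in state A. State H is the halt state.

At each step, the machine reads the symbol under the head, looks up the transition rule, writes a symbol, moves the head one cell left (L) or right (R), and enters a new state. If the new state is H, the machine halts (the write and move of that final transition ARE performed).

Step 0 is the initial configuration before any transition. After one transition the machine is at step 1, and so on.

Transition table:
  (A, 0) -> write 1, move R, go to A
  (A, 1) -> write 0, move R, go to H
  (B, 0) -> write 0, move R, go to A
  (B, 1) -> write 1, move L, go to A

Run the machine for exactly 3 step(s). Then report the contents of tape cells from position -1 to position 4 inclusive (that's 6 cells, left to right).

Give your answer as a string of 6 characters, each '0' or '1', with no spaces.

Answer: 101100

Derivation:
Step 1: in state A at pos 1, read 0 -> (A,0)->write 1,move R,goto A. Now: state=A, head=2, tape[-2..4]=0101010 (head:     ^)
Step 2: in state A at pos 2, read 0 -> (A,0)->write 1,move R,goto A. Now: state=A, head=3, tape[-2..4]=0101110 (head:      ^)
Step 3: in state A at pos 3, read 1 -> (A,1)->write 0,move R,goto H. Now: state=H, head=4, tape[-2..5]=01011000 (head:       ^)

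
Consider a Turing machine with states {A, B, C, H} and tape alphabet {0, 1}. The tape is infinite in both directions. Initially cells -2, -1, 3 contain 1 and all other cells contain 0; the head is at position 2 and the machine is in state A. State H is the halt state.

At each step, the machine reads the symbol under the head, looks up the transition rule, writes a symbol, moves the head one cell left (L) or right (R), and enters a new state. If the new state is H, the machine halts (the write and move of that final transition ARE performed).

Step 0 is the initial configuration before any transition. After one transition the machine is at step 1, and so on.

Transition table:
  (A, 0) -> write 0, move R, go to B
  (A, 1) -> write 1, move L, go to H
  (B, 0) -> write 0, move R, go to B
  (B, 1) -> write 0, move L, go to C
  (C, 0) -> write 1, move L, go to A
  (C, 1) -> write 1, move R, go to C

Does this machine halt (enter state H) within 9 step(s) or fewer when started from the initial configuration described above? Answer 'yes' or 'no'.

Answer: no

Derivation:
Step 1: in state A at pos 2, read 0 -> (A,0)->write 0,move R,goto B. Now: state=B, head=3, tape[-3..4]=01100010 (head:       ^)
Step 2: in state B at pos 3, read 1 -> (B,1)->write 0,move L,goto C. Now: state=C, head=2, tape[-3..4]=01100000 (head:      ^)
Step 3: in state C at pos 2, read 0 -> (C,0)->write 1,move L,goto A. Now: state=A, head=1, tape[-3..4]=01100100 (head:     ^)
Step 4: in state A at pos 1, read 0 -> (A,0)->write 0,move R,goto B. Now: state=B, head=2, tape[-3..4]=01100100 (head:      ^)
Step 5: in state B at pos 2, read 1 -> (B,1)->write 0,move L,goto C. Now: state=C, head=1, tape[-3..4]=01100000 (head:     ^)
Step 6: in state C at pos 1, read 0 -> (C,0)->write 1,move L,goto A. Now: state=A, head=0, tape[-3..4]=01101000 (head:    ^)
Step 7: in state A at pos 0, read 0 -> (A,0)->write 0,move R,goto B. Now: state=B, head=1, tape[-3..4]=01101000 (head:     ^)
Step 8: in state B at pos 1, read 1 -> (B,1)->write 0,move L,goto C. Now: state=C, head=0, tape[-3..4]=01100000 (head:    ^)
Step 9: in state C at pos 0, read 0 -> (C,0)->write 1,move L,goto A. Now: state=A, head=-1, tape[-3..4]=01110000 (head:   ^)
After 9 step(s): state = A (not H) -> not halted within 9 -> no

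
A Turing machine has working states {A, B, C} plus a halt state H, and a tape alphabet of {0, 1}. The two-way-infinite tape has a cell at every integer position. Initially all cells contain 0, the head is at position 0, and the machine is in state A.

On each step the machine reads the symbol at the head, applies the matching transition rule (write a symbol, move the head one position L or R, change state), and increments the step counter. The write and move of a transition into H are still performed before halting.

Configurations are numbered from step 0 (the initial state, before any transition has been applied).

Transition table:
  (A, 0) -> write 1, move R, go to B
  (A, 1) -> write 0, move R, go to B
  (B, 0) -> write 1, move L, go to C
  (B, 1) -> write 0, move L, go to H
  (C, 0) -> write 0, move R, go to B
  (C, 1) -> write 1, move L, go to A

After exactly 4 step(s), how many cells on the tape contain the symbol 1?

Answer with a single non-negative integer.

Answer: 3

Derivation:
Step 1: in state A at pos 0, read 0 -> (A,0)->write 1,move R,goto B. Now: state=B, head=1, tape[-1..2]=0100 (head:   ^)
Step 2: in state B at pos 1, read 0 -> (B,0)->write 1,move L,goto C. Now: state=C, head=0, tape[-1..2]=0110 (head:  ^)
Step 3: in state C at pos 0, read 1 -> (C,1)->write 1,move L,goto A. Now: state=A, head=-1, tape[-2..2]=00110 (head:  ^)
Step 4: in state A at pos -1, read 0 -> (A,0)->write 1,move R,goto B. Now: state=B, head=0, tape[-2..2]=01110 (head:   ^)
Cells containing 1 after step 4: {-1, 0, 1} -> 3 cell(s)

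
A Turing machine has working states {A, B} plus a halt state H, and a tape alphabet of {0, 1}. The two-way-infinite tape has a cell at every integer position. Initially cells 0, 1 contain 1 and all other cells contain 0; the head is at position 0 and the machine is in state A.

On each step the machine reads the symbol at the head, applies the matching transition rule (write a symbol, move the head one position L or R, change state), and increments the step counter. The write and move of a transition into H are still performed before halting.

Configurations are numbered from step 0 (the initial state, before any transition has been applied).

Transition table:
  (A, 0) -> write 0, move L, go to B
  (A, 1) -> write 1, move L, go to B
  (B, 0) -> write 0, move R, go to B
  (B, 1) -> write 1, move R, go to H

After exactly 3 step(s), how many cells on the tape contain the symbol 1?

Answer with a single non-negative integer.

Step 1: in state A at pos 0, read 1 -> (A,1)->write 1,move L,goto B. Now: state=B, head=-1, tape[-2..2]=00110 (head:  ^)
Step 2: in state B at pos -1, read 0 -> (B,0)->write 0,move R,goto B. Now: state=B, head=0, tape[-2..2]=00110 (head:   ^)
Step 3: in state B at pos 0, read 1 -> (B,1)->write 1,move R,goto H. Now: state=H, head=1, tape[-2..2]=00110 (head:    ^)
Cells containing 1 after step 3: {0, 1} -> 2 cell(s)

Answer: 2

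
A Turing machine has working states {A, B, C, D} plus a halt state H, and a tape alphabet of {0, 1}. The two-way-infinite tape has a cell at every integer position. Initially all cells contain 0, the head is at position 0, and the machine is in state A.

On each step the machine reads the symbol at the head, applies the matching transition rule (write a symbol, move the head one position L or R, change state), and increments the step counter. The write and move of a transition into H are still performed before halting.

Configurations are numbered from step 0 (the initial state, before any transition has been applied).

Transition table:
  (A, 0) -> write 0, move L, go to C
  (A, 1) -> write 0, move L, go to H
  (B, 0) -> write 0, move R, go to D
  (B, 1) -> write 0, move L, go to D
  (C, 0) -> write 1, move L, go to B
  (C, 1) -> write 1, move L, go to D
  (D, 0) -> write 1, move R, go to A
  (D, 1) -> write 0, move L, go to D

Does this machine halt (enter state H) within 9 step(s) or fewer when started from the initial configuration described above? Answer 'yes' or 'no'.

Step 1: in state A at pos 0, read 0 -> (A,0)->write 0,move L,goto C. Now: state=C, head=-1, tape[-2..1]=0000 (head:  ^)
Step 2: in state C at pos -1, read 0 -> (C,0)->write 1,move L,goto B. Now: state=B, head=-2, tape[-3..1]=00100 (head:  ^)
Step 3: in state B at pos -2, read 0 -> (B,0)->write 0,move R,goto D. Now: state=D, head=-1, tape[-3..1]=00100 (head:   ^)
Step 4: in state D at pos -1, read 1 -> (D,1)->write 0,move L,goto D. Now: state=D, head=-2, tape[-3..1]=00000 (head:  ^)
Step 5: in state D at pos -2, read 0 -> (D,0)->write 1,move R,goto A. Now: state=A, head=-1, tape[-3..1]=01000 (head:   ^)
Step 6: in state A at pos -1, read 0 -> (A,0)->write 0,move L,goto C. Now: state=C, head=-2, tape[-3..1]=01000 (head:  ^)
Step 7: in state C at pos -2, read 1 -> (C,1)->write 1,move L,goto D. Now: state=D, head=-3, tape[-4..1]=001000 (head:  ^)
Step 8: in state D at pos -3, read 0 -> (D,0)->write 1,move R,goto A. Now: state=A, head=-2, tape[-4..1]=011000 (head:   ^)
Step 9: in state A at pos -2, read 1 -> (A,1)->write 0,move L,goto H. Now: state=H, head=-3, tape[-4..1]=010000 (head:  ^)
State H reached at step 9; 9 <= 9 -> yes

Answer: yes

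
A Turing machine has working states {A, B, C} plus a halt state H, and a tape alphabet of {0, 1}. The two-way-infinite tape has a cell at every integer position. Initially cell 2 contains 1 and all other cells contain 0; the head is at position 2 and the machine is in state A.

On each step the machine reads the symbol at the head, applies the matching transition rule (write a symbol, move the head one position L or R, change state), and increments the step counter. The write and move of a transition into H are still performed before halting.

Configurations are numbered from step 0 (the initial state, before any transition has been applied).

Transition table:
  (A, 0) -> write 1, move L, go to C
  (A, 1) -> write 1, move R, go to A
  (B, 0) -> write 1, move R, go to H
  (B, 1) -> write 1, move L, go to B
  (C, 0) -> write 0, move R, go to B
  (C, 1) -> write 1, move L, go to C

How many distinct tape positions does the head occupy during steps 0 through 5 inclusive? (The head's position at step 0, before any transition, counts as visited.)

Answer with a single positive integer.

Answer: 3

Derivation:
Step 1: in state A at pos 2, read 1 -> (A,1)->write 1,move R,goto A. Now: state=A, head=3, tape[1..4]=0100 (head:   ^)
Step 2: in state A at pos 3, read 0 -> (A,0)->write 1,move L,goto C. Now: state=C, head=2, tape[1..4]=0110 (head:  ^)
Step 3: in state C at pos 2, read 1 -> (C,1)->write 1,move L,goto C. Now: state=C, head=1, tape[0..4]=00110 (head:  ^)
Step 4: in state C at pos 1, read 0 -> (C,0)->write 0,move R,goto B. Now: state=B, head=2, tape[0..4]=00110 (head:   ^)
Step 5: in state B at pos 2, read 1 -> (B,1)->write 1,move L,goto B. Now: state=B, head=1, tape[0..4]=00110 (head:  ^)
Head positions at steps 0..5: starting at 2, distinct positions visited = {1, 2, 3} -> 3 position(s)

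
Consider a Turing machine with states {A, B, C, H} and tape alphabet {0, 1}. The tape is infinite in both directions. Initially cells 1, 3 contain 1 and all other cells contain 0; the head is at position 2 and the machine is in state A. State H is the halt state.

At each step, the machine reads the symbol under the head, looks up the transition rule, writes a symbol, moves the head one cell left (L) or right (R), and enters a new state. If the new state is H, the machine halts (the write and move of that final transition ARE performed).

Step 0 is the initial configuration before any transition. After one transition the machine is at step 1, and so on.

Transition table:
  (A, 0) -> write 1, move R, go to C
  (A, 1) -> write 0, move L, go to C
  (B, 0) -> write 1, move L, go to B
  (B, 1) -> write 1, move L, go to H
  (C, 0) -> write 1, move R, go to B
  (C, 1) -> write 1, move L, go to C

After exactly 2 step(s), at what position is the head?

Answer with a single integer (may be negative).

Answer: 2

Derivation:
Step 1: in state A at pos 2, read 0 -> (A,0)->write 1,move R,goto C. Now: state=C, head=3, tape[0..4]=01110 (head:    ^)
Step 2: in state C at pos 3, read 1 -> (C,1)->write 1,move L,goto C. Now: state=C, head=2, tape[0..4]=01110 (head:   ^)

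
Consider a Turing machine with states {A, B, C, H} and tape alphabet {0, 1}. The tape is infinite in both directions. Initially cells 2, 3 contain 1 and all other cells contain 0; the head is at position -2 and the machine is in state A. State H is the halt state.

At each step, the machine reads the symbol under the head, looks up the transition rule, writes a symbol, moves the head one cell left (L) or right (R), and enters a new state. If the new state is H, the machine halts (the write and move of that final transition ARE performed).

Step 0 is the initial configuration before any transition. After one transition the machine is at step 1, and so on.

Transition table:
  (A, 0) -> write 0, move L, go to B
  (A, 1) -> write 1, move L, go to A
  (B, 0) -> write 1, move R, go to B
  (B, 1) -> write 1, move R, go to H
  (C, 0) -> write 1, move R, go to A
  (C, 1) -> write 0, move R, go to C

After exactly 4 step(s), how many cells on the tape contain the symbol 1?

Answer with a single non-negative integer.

Answer: 5

Derivation:
Step 1: in state A at pos -2, read 0 -> (A,0)->write 0,move L,goto B. Now: state=B, head=-3, tape[-4..4]=000000110 (head:  ^)
Step 2: in state B at pos -3, read 0 -> (B,0)->write 1,move R,goto B. Now: state=B, head=-2, tape[-4..4]=010000110 (head:   ^)
Step 3: in state B at pos -2, read 0 -> (B,0)->write 1,move R,goto B. Now: state=B, head=-1, tape[-4..4]=011000110 (head:    ^)
Step 4: in state B at pos -1, read 0 -> (B,0)->write 1,move R,goto B. Now: state=B, head=0, tape[-4..4]=011100110 (head:     ^)
Cells containing 1 after step 4: {-3, -2, -1, 2, 3} -> 5 cell(s)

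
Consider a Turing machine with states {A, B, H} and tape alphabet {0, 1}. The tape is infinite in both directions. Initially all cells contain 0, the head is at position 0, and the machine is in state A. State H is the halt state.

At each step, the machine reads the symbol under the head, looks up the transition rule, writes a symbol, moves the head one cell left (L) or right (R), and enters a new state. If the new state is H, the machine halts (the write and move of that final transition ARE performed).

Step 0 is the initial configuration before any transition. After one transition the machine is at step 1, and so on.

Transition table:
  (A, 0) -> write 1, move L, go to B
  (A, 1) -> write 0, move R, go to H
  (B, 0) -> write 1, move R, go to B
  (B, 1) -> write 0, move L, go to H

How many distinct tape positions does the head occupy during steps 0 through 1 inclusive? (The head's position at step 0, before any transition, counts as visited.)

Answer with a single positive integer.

Answer: 2

Derivation:
Step 1: in state A at pos 0, read 0 -> (A,0)->write 1,move L,goto B. Now: state=B, head=-1, tape[-2..1]=0010 (head:  ^)
Head positions at steps 0..1: starting at 0, distinct positions visited = {-1, 0} -> 2 position(s)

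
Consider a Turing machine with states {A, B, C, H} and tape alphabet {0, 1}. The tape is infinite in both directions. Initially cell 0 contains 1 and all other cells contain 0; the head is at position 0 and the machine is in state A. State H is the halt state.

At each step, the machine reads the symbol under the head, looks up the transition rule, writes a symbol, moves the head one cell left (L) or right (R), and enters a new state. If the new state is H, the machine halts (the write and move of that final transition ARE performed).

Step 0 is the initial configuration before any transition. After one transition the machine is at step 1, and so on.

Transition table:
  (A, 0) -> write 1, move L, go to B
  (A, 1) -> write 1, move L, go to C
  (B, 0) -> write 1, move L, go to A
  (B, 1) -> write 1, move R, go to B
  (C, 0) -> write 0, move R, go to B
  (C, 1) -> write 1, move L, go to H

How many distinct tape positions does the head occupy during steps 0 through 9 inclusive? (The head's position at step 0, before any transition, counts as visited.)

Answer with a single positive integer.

Step 1: in state A at pos 0, read 1 -> (A,1)->write 1,move L,goto C. Now: state=C, head=-1, tape[-2..1]=0010 (head:  ^)
Step 2: in state C at pos -1, read 0 -> (C,0)->write 0,move R,goto B. Now: state=B, head=0, tape[-2..1]=0010 (head:   ^)
Step 3: in state B at pos 0, read 1 -> (B,1)->write 1,move R,goto B. Now: state=B, head=1, tape[-2..2]=00100 (head:    ^)
Step 4: in state B at pos 1, read 0 -> (B,0)->write 1,move L,goto A. Now: state=A, head=0, tape[-2..2]=00110 (head:   ^)
Step 5: in state A at pos 0, read 1 -> (A,1)->write 1,move L,goto C. Now: state=C, head=-1, tape[-2..2]=00110 (head:  ^)
Step 6: in state C at pos -1, read 0 -> (C,0)->write 0,move R,goto B. Now: state=B, head=0, tape[-2..2]=00110 (head:   ^)
Step 7: in state B at pos 0, read 1 -> (B,1)->write 1,move R,goto B. Now: state=B, head=1, tape[-2..2]=00110 (head:    ^)
Step 8: in state B at pos 1, read 1 -> (B,1)->write 1,move R,goto B. Now: state=B, head=2, tape[-2..3]=001100 (head:     ^)
Step 9: in state B at pos 2, read 0 -> (B,0)->write 1,move L,goto A. Now: state=A, head=1, tape[-2..3]=001110 (head:    ^)
Head positions at steps 0..9: starting at 0, distinct positions visited = {-1, 0, 1, 2} -> 4 position(s)

Answer: 4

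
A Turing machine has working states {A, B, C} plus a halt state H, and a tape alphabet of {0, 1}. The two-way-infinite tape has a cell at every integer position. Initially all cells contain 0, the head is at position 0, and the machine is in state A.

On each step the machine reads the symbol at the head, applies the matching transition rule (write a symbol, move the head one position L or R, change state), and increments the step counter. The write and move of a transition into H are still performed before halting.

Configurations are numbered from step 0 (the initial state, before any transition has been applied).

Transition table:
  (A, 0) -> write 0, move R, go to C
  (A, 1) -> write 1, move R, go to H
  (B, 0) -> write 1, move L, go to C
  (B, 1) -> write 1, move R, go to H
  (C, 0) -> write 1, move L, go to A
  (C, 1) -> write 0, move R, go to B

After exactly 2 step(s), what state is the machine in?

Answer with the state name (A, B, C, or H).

Answer: A

Derivation:
Step 1: in state A at pos 0, read 0 -> (A,0)->write 0,move R,goto C. Now: state=C, head=1, tape[-1..2]=0000 (head:   ^)
Step 2: in state C at pos 1, read 0 -> (C,0)->write 1,move L,goto A. Now: state=A, head=0, tape[-1..2]=0010 (head:  ^)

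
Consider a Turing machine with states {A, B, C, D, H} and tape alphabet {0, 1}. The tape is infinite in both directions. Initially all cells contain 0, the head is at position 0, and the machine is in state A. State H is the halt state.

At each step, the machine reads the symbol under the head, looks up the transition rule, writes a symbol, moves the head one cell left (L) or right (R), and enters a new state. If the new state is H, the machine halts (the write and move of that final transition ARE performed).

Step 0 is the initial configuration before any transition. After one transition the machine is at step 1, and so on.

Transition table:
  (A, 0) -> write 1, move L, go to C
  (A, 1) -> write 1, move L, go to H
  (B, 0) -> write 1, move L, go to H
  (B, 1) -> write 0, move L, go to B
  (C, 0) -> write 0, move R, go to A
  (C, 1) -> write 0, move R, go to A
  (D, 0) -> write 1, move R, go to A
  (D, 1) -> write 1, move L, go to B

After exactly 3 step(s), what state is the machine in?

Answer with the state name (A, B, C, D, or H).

Answer: H

Derivation:
Step 1: in state A at pos 0, read 0 -> (A,0)->write 1,move L,goto C. Now: state=C, head=-1, tape[-2..1]=0010 (head:  ^)
Step 2: in state C at pos -1, read 0 -> (C,0)->write 0,move R,goto A. Now: state=A, head=0, tape[-2..1]=0010 (head:   ^)
Step 3: in state A at pos 0, read 1 -> (A,1)->write 1,move L,goto H. Now: state=H, head=-1, tape[-2..1]=0010 (head:  ^)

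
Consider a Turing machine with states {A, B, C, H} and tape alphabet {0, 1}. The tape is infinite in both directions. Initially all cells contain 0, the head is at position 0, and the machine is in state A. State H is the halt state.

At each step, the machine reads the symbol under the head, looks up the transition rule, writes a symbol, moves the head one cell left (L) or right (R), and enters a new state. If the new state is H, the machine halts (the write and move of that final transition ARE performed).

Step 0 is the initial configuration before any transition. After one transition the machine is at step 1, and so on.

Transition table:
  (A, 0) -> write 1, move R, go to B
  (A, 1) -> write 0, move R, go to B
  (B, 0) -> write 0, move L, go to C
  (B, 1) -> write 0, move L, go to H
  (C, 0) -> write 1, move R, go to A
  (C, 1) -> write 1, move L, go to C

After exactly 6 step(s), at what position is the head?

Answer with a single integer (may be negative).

Answer: 0

Derivation:
Step 1: in state A at pos 0, read 0 -> (A,0)->write 1,move R,goto B. Now: state=B, head=1, tape[-1..2]=0100 (head:   ^)
Step 2: in state B at pos 1, read 0 -> (B,0)->write 0,move L,goto C. Now: state=C, head=0, tape[-1..2]=0100 (head:  ^)
Step 3: in state C at pos 0, read 1 -> (C,1)->write 1,move L,goto C. Now: state=C, head=-1, tape[-2..2]=00100 (head:  ^)
Step 4: in state C at pos -1, read 0 -> (C,0)->write 1,move R,goto A. Now: state=A, head=0, tape[-2..2]=01100 (head:   ^)
Step 5: in state A at pos 0, read 1 -> (A,1)->write 0,move R,goto B. Now: state=B, head=1, tape[-2..2]=01000 (head:    ^)
Step 6: in state B at pos 1, read 0 -> (B,0)->write 0,move L,goto C. Now: state=C, head=0, tape[-2..2]=01000 (head:   ^)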